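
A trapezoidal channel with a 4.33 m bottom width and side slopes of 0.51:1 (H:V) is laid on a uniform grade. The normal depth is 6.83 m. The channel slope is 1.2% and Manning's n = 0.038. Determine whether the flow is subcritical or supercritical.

With bottom width b = 4.33 m and side slope z = 0.51: A = (b + zy)y = (4.33 + 0.51×6.83)×6.83 = 53.36 m²; P = b + 2y√(1+z²) = 4.33 + 2×6.83×1.123 = 19.66 m.
Hydraulic radius R = A/P = 53.36/19.66 = 2.714 m.
V = (1/n) R^(2/3) √S = (1/0.038) × 2.714^(2/3) × √0.012 = 5.609 m/s. Hydraulic depth D_h = A/T = 53.36/11.3 = 4.724 m.
Froude number Fr = V/√(g·D_h) = 5.609/√(9.81×4.724) = 0.824, which is less than 1, so the flow is subcritical.

subcritical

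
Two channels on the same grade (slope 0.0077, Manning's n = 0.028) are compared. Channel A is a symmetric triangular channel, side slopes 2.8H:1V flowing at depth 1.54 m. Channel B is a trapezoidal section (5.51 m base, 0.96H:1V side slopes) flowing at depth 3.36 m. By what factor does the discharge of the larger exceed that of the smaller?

8.63

Channel A: For a triangular section with side slope z = 2.8: A = zy² = 2.8×1.54² = 6.64 m²; P = 2y√(1+z²) = 2×1.54×2.973 = 9.157 m. Hydraulic radius R = A/P = 6.64/9.157 = 0.7251 m. Q_A = (1/0.028)·6.64·0.7251^(2/3)·√0.0077 = 16.8 m³/s.
Channel B: With bottom width b = 5.51 m and side slope z = 0.96: A = (b + zy)y = (5.51 + 0.96×3.36)×3.36 = 29.35 m²; P = b + 2y√(1+z²) = 5.51 + 2×3.36×1.386 = 14.83 m. Hydraulic radius R = A/P = 29.35/14.83 = 1.98 m. Q_B = (1/0.028)·29.35·1.98^(2/3)·√0.0077 = 145 m³/s.
The larger discharge is 145 m³/s and the smaller is 16.8 m³/s; the ratio is 8.63.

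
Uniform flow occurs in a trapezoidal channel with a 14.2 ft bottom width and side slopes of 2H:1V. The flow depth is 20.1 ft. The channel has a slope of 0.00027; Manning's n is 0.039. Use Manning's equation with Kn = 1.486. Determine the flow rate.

With bottom width b = 14.2 ft and side slope z = 2: A = (b + zy)y = (14.2 + 2×20.1)×20.1 = 1093 ft²; P = b + 2y√(1+z²) = 14.2 + 2×20.1×2.236 = 104.1 ft.
Hydraulic radius R = A/P = 1093/104.1 = 10.5 ft.
Manning's equation: Q = (1.486/n) A R^(2/3) S^(1/2) = (1.486/0.039) × 1093 × 10.5^(2/3) × 0.00027^(1/2) = 3280 ft³/s.

Q = 3280 ft³/s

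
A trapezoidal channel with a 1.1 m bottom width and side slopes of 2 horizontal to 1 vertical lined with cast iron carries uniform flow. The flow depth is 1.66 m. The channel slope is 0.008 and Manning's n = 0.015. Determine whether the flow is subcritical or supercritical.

With bottom width b = 1.1 m and side slope z = 2: A = (b + zy)y = (1.1 + 2×1.66)×1.66 = 7.337 m²; P = b + 2y√(1+z²) = 1.1 + 2×1.66×2.236 = 8.524 m.
Hydraulic radius R = A/P = 7.337/8.524 = 0.8608 m.
V = (1/n) R^(2/3) √S = (1/0.015) × 0.8608^(2/3) × √0.008 = 5.396 m/s. Hydraulic depth D_h = A/T = 7.337/7.74 = 0.948 m.
Froude number Fr = V/√(g·D_h) = 5.396/√(9.81×0.948) = 1.77, which is greater than 1, so the flow is supercritical.

supercritical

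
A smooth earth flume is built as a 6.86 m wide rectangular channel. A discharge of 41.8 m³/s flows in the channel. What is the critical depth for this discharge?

For a rectangular channel, critical depth y_c = (q²/g)^(1/3) where q = Q/b = 41.8/6.86 = 6.093 m²/s.
So y_c = (6.093²/9.81)^(1/3) = 1.56 m.

y_c = 1.56 m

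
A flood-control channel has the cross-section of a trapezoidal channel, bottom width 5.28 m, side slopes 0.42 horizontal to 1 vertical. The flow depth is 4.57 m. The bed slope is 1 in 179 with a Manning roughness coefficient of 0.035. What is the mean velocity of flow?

V = 3.57 m/s

With bottom width b = 5.28 m and side slope z = 0.42: A = (b + zy)y = (5.28 + 0.42×4.57)×4.57 = 32.9 m²; P = b + 2y√(1+z²) = 5.28 + 2×4.57×1.085 = 15.19 m.
Hydraulic radius R = A/P = 32.9/15.19 = 2.165 m.
From Manning's equation, V = (1/n) R^(2/3) S^(1/2) = (1/0.035) × 2.165^(2/3) × 0.005587^(1/2) = 3.57 m/s.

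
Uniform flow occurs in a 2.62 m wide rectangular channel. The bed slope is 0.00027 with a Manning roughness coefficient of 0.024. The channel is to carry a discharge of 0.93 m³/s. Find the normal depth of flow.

y_n = 0.819 m

Manning's equation rearranged: A R^(2/3) = nQ / (1·√S) = 0.024 × 0.93 / (√0.00027) = 1.358.
Trying y = 0.707 m: A R^(2/3) = 1.102 — too small.
Trying y = 1.04 m: A R^(2/3) = 1.894 — too large.
Trying y = 0.819 m: A R^(2/3) = 1.359 — close enough.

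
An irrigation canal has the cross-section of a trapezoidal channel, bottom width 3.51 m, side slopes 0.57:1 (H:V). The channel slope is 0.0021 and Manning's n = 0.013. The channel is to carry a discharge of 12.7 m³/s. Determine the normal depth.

Manning's equation rearranged: A R^(2/3) = nQ / (1·√S) = 0.013 × 12.7 / (√0.0021) = 3.603.
Trying y = 1.18 m: A R^(2/3) = 4.227 — too large.
Trying y = 0.787 m: A R^(2/3) = 2.18 — too small.
Trying y = 1.07 m: A R^(2/3) = 3.6 — matches.

y_n = 1.07 m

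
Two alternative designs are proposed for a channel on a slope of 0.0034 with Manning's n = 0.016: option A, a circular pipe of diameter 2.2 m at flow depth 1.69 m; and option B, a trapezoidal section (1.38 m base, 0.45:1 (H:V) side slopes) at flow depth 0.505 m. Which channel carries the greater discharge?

Channel A: For a circular section of diameter D = 2.2 m at depth y = 1.69 m, the central angle is θ = 2 arccos(1 − 2y/D) = 4.274 rad. Then A = (D²/8)(θ − sin θ) = 3.133 m² and P = Dθ/2 = 4.701 m. Hydraulic radius R = A/P = 3.133/4.701 = 0.6665 m. Q_A = (1/0.016)·3.133·0.6665^(2/3)·√0.0034 = 8.713 m³/s.
Channel B: With bottom width b = 1.38 m and side slope z = 0.45: A = (b + zy)y = (1.38 + 0.45×0.505)×0.505 = 0.8117 m²; P = b + 2y√(1+z²) = 1.38 + 2×0.505×1.097 = 2.488 m. Hydraulic radius R = A/P = 0.8117/2.488 = 0.3263 m. Q_B = (1/0.016)·0.8117·0.3263^(2/3)·√0.0034 = 1.402 m³/s.
Q_A = 8.713 m³/s vs Q_B = 1.402 m³/s, so channel A carries more.

channel A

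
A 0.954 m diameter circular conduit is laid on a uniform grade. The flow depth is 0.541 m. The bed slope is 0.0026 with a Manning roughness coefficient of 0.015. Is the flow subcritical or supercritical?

For a circular section of diameter D = 0.954 m at depth y = 0.541 m, the central angle is θ = 2 arccos(1 − 2y/D) = 3.411 rad. Then A = (D²/8)(θ − sin θ) = 0.4183 m² and P = Dθ/2 = 1.627 m.
Hydraulic radius R = A/P = 0.4183/1.627 = 0.2571 m.
V = (1/n) R^(2/3) √S = (1/0.015) × 0.2571^(2/3) × √0.0026 = 1.374 m/s. Hydraulic depth D_h = A/T = 0.4183/0.9454 = 0.4424 m.
Froude number Fr = V/√(g·D_h) = 1.374/√(9.81×0.4424) = 0.66, which is less than 1, so the flow is subcritical.

subcritical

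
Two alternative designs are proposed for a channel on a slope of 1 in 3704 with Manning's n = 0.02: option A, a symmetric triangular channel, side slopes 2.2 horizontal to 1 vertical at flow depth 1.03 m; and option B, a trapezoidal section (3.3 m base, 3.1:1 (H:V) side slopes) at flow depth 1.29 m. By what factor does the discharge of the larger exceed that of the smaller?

Channel A: For a triangular section with side slope z = 2.2: A = zy² = 2.2×1.03² = 2.334 m²; P = 2y√(1+z²) = 2×1.03×2.417 = 4.978 m. Hydraulic radius R = A/P = 2.334/4.978 = 0.4688 m. Q_A = (1/0.02)·2.334·0.4688^(2/3)·√0.00027 = 1.157 m³/s.
Channel B: With bottom width b = 3.3 m and side slope z = 3.1: A = (b + zy)y = (3.3 + 3.1×1.29)×1.29 = 9.416 m²; P = b + 2y√(1+z²) = 3.3 + 2×1.29×3.257 = 11.7 m. Hydraulic radius R = A/P = 9.416/11.7 = 0.8045 m. Q_B = (1/0.02)·9.416·0.8045^(2/3)·√0.00027 = 6.691 m³/s.
The larger discharge is 6.691 m³/s and the smaller is 1.157 m³/s; the ratio is 5.78.

5.78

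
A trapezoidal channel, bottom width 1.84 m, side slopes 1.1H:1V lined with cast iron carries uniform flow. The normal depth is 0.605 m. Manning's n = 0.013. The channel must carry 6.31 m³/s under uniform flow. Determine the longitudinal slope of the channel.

S = 0.00941

With bottom width b = 1.84 m and side slope z = 1.1: A = (b + zy)y = (1.84 + 1.1×0.605)×0.605 = 1.516 m²; P = b + 2y√(1+z²) = 1.84 + 2×0.605×1.487 = 3.639 m.
Hydraulic radius R = A/P = 1.516/3.639 = 0.4166 m.
From Manning's equation, S = [nQ / (1 A R^(2/3))]² = [0.013 × 6.31 / (1 × 1.516 × 0.4166^(2/3))]² = 0.00941.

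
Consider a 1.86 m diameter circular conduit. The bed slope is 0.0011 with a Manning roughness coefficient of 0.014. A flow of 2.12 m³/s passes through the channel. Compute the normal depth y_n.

Manning's equation rearranged: A R^(2/3) = nQ / (1·√S) = 0.014 × 2.12 / (√0.0011) = 0.8949.
Trying y = 0.793 m: A R^(2/3) = 0.617 — short.
Trying y = 1.2 m: A R^(2/3) = 1.22 — over.
Trying y = 0.983 m: A R^(2/3) = 0.8948 — ≈ 0.8949.

y_n = 0.983 m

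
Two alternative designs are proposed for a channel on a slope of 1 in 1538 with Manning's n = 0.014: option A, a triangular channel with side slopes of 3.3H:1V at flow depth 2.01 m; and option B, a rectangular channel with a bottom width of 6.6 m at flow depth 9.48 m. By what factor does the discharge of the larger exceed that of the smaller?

Channel A: For a triangular section with side slope z = 3.3: A = zy² = 3.3×2.01² = 13.33 m²; P = 2y√(1+z²) = 2×2.01×3.448 = 13.86 m. Hydraulic radius R = A/P = 13.33/13.86 = 0.9618 m. Q_A = (1/0.014)·13.33·0.9618^(2/3)·√0.0006502 = 23.66 m³/s.
Channel B: Flow area A = b·y = 6.6 × 9.48 = 62.57 m². Wetted perimeter P = b + 2y = 6.6 + 2×9.48 = 25.56 m. Hydraulic radius R = A/P = 62.57/25.56 = 2.448 m. Q_B = (1/0.014)·62.57·2.448^(2/3)·√0.0006502 = 207 m³/s.
The larger discharge is 207 m³/s and the smaller is 23.66 m³/s; the ratio is 8.75.

8.75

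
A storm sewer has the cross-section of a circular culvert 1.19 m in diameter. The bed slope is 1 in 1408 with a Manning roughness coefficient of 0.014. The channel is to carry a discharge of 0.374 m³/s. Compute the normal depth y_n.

Manning's equation rearranged: A R^(2/3) = nQ / (1·√S) = 0.014 × 0.374 / (√0.0007102) = 0.1965.
At y = 0.662 m: A R^(2/3) = 0.2957 — too large.
At y = 0.521 m: A R^(2/3) = 0.1966 — ≈ 0.1965.

y_n = 0.521 m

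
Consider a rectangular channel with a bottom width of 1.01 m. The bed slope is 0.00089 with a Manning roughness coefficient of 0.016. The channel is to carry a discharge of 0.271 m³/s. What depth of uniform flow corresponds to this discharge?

Manning's equation rearranged: A R^(2/3) = nQ / (1·√S) = 0.016 × 0.271 / (√0.00089) = 0.1453.
Try y = 0.487 m: A R^(2/3) = 0.1941 — too large.
Try y = 0.314 m: A R^(2/3) = 0.1061 — too small.
Try y = 0.393 m: A R^(2/3) = 0.1451 — ≈ 0.1453.

y_n = 0.393 m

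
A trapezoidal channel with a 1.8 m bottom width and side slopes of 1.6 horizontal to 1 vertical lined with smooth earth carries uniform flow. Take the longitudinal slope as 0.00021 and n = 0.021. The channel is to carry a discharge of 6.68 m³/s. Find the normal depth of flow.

Manning's equation rearranged: A R^(2/3) = nQ / (1·√S) = 0.021 × 6.68 / (√0.00021) = 9.68.
Try y = 1.68 m: A R^(2/3) = 7.165 — too small.
Try y = 2.2 m: A R^(2/3) = 12.91 — too large.
Try y = 1.93 m: A R^(2/3) = 9.675 — ≈ 9.68.

y_n = 1.93 m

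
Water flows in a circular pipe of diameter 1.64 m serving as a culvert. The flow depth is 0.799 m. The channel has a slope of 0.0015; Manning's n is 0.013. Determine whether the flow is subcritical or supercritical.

subcritical

For a circular section of diameter D = 1.64 m at depth y = 0.799 m, the central angle is θ = 2 arccos(1 − 2y/D) = 3.09 rad. Then A = (D²/8)(θ − sin θ) = 1.022 m² and P = Dθ/2 = 2.534 m.
Hydraulic radius R = A/P = 1.022/2.534 = 0.4032 m.
V = (1/n) R^(2/3) √S = (1/0.013) × 0.4032^(2/3) × √0.0015 = 1.626 m/s. Hydraulic depth D_h = A/T = 1.022/1.639 = 0.6232 m.
Froude number Fr = V/√(g·D_h) = 1.626/√(9.81×0.6232) = 0.658, which is less than 1, so the flow is subcritical.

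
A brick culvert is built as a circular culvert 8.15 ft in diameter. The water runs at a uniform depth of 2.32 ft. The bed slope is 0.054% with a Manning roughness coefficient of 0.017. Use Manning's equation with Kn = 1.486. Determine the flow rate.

Q = 30.1 ft³/s

For a circular section of diameter D = 8.15 ft at depth y = 2.32 ft, the central angle is θ = 2 arccos(1 − 2y/D) = 2.251 rad. Then A = (D²/8)(θ − sin θ) = 12.24 ft² and P = Dθ/2 = 9.173 ft.
Hydraulic radius R = A/P = 12.24/9.173 = 1.334 ft.
Manning's equation: Q = (1.486/n) A R^(2/3) S^(1/2) = (1.486/0.017) × 12.24 × 1.334^(2/3) × 0.00054^(1/2) = 30.1 ft³/s.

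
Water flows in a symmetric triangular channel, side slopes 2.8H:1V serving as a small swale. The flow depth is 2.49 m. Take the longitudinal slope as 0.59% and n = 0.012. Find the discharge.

Q = 124 m³/s

For a triangular section with side slope z = 2.8: A = zy² = 2.8×2.49² = 17.36 m²; P = 2y√(1+z²) = 2×2.49×2.973 = 14.81 m.
Hydraulic radius R = A/P = 17.36/14.81 = 1.172 m.
Manning's equation: Q = (1/n) A R^(2/3) S^(1/2) = (1/0.012) × 17.36 × 1.172^(2/3) × 0.0059^(1/2) = 124 m³/s.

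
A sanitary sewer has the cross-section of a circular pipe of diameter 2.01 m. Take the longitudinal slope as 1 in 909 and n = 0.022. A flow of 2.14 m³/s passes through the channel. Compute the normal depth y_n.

y_n = 1.25 m

Manning's equation rearranged: A R^(2/3) = nQ / (1·√S) = 0.022 × 2.14 / (√0.0011) = 1.419.
Try y = 0.875 m: A R^(2/3) = 0.7876 — low.
Try y = 1.39 m: A R^(2/3) = 1.652 — high.
Try y = 1.25 m: A R^(2/3) = 1.422 — close enough.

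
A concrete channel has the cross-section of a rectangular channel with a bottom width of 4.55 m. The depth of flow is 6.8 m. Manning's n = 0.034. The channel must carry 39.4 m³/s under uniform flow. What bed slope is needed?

S = 0.000921

Flow area A = b·y = 4.55 × 6.8 = 30.94 m². Wetted perimeter P = b + 2y = 4.55 + 2×6.8 = 18.15 m.
Hydraulic radius R = A/P = 30.94/18.15 = 1.705 m.
From Manning's equation, S = [nQ / (1 A R^(2/3))]² = [0.034 × 39.4 / (1 × 30.94 × 1.705^(2/3))]² = 0.000921.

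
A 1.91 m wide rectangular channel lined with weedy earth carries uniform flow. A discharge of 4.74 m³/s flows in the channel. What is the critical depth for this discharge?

For a rectangular channel, critical depth y_c = (q²/g)^(1/3) where q = Q/b = 4.74/1.91 = 2.482 m²/s.
So y_c = (2.482²/9.81)^(1/3) = 0.856 m.

y_c = 0.856 m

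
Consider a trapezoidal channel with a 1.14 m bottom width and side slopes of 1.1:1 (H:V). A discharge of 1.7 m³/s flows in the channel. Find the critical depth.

At critical depth, Q² T / (g A³) = 1, i.e. A³/T = Q²/g = 1.7²/9.81 = 0.2946.
Try y = 0.431 m: A³/T = 0.1612 — too small.
Try y = 0.656 m: A³/T = 0.705 — too large.
Try y = 0.513 m: A³/T = 0.2946 — close enough.

y_c = 0.513 m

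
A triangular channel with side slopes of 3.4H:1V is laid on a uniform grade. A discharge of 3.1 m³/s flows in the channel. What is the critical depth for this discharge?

At critical depth, Q² T / (g A³) = 1, i.e. A³/T = Q²/g = 3.1²/9.81 = 0.9796.
Try y = 0.839 m: A³/T = 2.403 — high.
Try y = 0.536 m: A³/T = 0.2557 — low.
Try y = 0.701 m: A³/T = 0.9784 — matches.

y_c = 0.701 m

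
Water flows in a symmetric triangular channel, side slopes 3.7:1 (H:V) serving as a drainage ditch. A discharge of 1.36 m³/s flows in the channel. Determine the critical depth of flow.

At critical depth, Q² T / (g A³) = 1, i.e. A³/T = Q²/g = 1.36²/9.81 = 0.1885.
Try y = 0.548 m: A³/T = 0.3383 — high.
Try y = 0.488 m: A³/T = 0.1894 — ≈ 0.1885.

y_c = 0.488 m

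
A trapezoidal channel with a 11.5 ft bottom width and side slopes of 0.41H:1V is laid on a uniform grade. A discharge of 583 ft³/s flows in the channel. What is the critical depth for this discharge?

At critical depth, Q² T / (g A³) = 1, i.e. A³/T = Q²/g = 583²/32.2 = 10560.
At y = 3.67 ft: A³/T = 7493 — low.
At y = 4.69 ft: A³/T = 16260 — high.
At y = 4.09 ft: A³/T = 10540 — matches.

y_c = 4.09 ft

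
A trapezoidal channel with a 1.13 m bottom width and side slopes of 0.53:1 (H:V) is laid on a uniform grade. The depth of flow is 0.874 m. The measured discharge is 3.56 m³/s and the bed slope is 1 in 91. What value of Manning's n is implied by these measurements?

n = 0.024

With bottom width b = 1.13 m and side slope z = 0.53: A = (b + zy)y = (1.13 + 0.53×0.874)×0.874 = 1.392 m²; P = b + 2y√(1+z²) = 1.13 + 2×0.874×1.132 = 3.108 m.
Hydraulic radius R = A/P = 1.392/3.108 = 0.448 m.
Rearranging Manning's equation: n = (1/Q) A R^(2/3) S^(1/2) = (1/3.56) × 1.392 × 0.448^(2/3) × √0.01099 = 0.024.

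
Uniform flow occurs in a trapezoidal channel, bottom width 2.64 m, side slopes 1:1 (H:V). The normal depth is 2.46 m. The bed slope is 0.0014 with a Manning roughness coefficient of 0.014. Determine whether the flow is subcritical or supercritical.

subcritical

With bottom width b = 2.64 m and side slope z = 1: A = (b + zy)y = (2.64 + 1×2.46)×2.46 = 12.55 m²; P = b + 2y√(1+z²) = 2.64 + 2×2.46×1.414 = 9.598 m.
Hydraulic radius R = A/P = 12.55/9.598 = 1.307 m.
V = (1/n) R^(2/3) √S = (1/0.014) × 1.307^(2/3) × √0.0014 = 3.195 m/s. Hydraulic depth D_h = A/T = 12.55/7.56 = 1.66 m.
Froude number Fr = V/√(g·D_h) = 3.195/√(9.81×1.66) = 0.792, which is less than 1, so the flow is subcritical.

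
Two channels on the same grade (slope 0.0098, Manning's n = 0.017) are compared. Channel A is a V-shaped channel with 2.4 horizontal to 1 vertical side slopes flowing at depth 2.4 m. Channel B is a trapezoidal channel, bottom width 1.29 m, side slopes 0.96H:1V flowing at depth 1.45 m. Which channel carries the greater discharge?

channel A

Channel A: For a triangular section with side slope z = 2.4: A = zy² = 2.4×2.4² = 13.82 m²; P = 2y√(1+z²) = 2×2.4×2.6 = 12.48 m. Hydraulic radius R = A/P = 13.82/12.48 = 1.108 m. Q_A = (1/0.017)·13.82·1.108^(2/3)·√0.0098 = 86.18 m³/s.
Channel B: With bottom width b = 1.29 m and side slope z = 0.96: A = (b + zy)y = (1.29 + 0.96×1.45)×1.45 = 3.889 m²; P = b + 2y√(1+z²) = 1.29 + 2×1.45×1.386 = 5.31 m. Hydraulic radius R = A/P = 3.889/5.31 = 0.7324 m. Q_B = (1/0.017)·3.889·0.7324^(2/3)·√0.0098 = 18.4 m³/s.
Q_A = 86.18 m³/s vs Q_B = 18.4 m³/s, so channel A carries more.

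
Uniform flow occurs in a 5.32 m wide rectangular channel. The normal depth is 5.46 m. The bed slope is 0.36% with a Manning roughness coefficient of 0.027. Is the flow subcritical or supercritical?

Flow area A = b·y = 5.32 × 5.46 = 29.05 m². Wetted perimeter P = b + 2y = 5.32 + 2×5.46 = 16.24 m.
Hydraulic radius R = A/P = 29.05/16.24 = 1.789 m.
V = (1/n) R^(2/3) √S = (1/0.027) × 1.789^(2/3) × √0.0036 = 3.274 m/s. Hydraulic depth D_h = A/T = 29.05/5.32 = 5.46 m.
Froude number Fr = V/√(g·D_h) = 3.274/√(9.81×5.46) = 0.447, which is less than 1, so the flow is subcritical.

subcritical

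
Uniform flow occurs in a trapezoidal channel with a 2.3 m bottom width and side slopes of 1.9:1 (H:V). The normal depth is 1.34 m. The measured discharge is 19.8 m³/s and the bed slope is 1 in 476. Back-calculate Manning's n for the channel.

n = 0.013

With bottom width b = 2.3 m and side slope z = 1.9: A = (b + zy)y = (2.3 + 1.9×1.34)×1.34 = 6.494 m²; P = b + 2y√(1+z²) = 2.3 + 2×1.34×2.147 = 8.054 m.
Hydraulic radius R = A/P = 6.494/8.054 = 0.8062 m.
Rearranging Manning's equation: n = (1/Q) A R^(2/3) S^(1/2) = (1/19.8) × 6.494 × 0.8062^(2/3) × √0.002101 = 0.013.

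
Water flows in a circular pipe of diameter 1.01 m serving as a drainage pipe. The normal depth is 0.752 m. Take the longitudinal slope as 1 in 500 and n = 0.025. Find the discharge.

Q = 0.518 m³/s

For a circular section of diameter D = 1.01 m at depth y = 0.752 m, the central angle is θ = 2 arccos(1 − 2y/D) = 4.164 rad. Then A = (D²/8)(θ − sin θ) = 0.6397 m² and P = Dθ/2 = 2.103 m.
Hydraulic radius R = A/P = 0.6397/2.103 = 0.3042 m.
Manning's equation: Q = (1/n) A R^(2/3) S^(1/2) = (1/0.025) × 0.6397 × 0.3042^(2/3) × 0.002^(1/2) = 0.518 m³/s.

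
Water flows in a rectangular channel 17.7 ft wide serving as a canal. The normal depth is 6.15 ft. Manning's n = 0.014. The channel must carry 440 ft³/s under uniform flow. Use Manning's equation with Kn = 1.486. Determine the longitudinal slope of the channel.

S = 0.00026

Flow area A = b·y = 17.7 × 6.15 = 108.9 ft². Wetted perimeter P = b + 2y = 17.7 + 2×6.15 = 30 ft.
Hydraulic radius R = A/P = 108.9/30 = 3.629 ft.
From Manning's equation, S = [nQ / (1.486 A R^(2/3))]² = [0.014 × 440 / (1.486 × 108.9 × 3.629^(2/3))]² = 0.00026.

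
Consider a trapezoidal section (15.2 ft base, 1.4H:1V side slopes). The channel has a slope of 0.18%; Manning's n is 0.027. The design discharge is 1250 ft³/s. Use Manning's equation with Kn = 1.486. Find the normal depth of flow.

y_n = 7.46 ft

Manning's equation rearranged: A R^(2/3) = nQ / (1.486·√S) = 0.027 × 1250 / (1.486 × √0.0018) = 535.3.
At y = 6.09 ft: A R^(2/3) = 363.9 — too small.
At y = 9.51 ft: A R^(2/3) = 861.1 — too large.
At y = 7.46 ft: A R^(2/3) = 535.3 — close enough.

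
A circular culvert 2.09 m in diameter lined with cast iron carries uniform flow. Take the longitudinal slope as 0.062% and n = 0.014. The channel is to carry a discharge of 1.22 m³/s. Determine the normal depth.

y_n = 0.796 m

Manning's equation rearranged: A R^(2/3) = nQ / (1·√S) = 0.014 × 1.22 / (√0.00062) = 0.6859.
At y = 1.01 m: A R^(2/3) = 1.05 — over.
At y = 0.691 m: A R^(2/3) = 0.5253 — short.
At y = 0.796 m: A R^(2/3) = 0.6853 — ≈ 0.6859.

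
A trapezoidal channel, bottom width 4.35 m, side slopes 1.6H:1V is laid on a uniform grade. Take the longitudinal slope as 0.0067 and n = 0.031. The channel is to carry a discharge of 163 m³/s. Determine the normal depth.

Manning's equation rearranged: A R^(2/3) = nQ / (1·√S) = 0.031 × 163 / (√0.0067) = 61.73.
Try y = 2.62 m: A R^(2/3) = 30.26 — short.
Try y = 3.7 m: A R^(2/3) = 61.82 — close enough.

y_n = 3.7 m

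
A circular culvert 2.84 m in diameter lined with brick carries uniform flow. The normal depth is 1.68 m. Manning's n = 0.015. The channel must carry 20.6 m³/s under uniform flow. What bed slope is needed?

For a circular section of diameter D = 2.84 m at depth y = 1.68 m, the central angle is θ = 2 arccos(1 − 2y/D) = 3.51 rad. Then A = (D²/8)(θ − sin θ) = 3.902 m² and P = Dθ/2 = 4.984 m.
Hydraulic radius R = A/P = 3.902/4.984 = 0.7828 m.
From Manning's equation, S = [nQ / (1 A R^(2/3))]² = [0.015 × 20.6 / (1 × 3.902 × 0.7828^(2/3))]² = 0.00869.

S = 0.00869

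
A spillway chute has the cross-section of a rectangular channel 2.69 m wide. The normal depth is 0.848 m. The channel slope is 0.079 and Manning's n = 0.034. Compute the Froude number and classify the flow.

supercritical

Flow area A = b·y = 2.69 × 0.848 = 2.281 m². Wetted perimeter P = b + 2y = 2.69 + 2×0.848 = 4.386 m.
Hydraulic radius R = A/P = 2.281/4.386 = 0.5201 m.
V = (1/n) R^(2/3) √S = (1/0.034) × 0.5201^(2/3) × √0.079 = 5.346 m/s. Hydraulic depth D_h = A/T = 2.281/2.69 = 0.848 m.
Froude number Fr = V/√(g·D_h) = 5.346/√(9.81×0.848) = 1.85, which is greater than 1, so the flow is supercritical.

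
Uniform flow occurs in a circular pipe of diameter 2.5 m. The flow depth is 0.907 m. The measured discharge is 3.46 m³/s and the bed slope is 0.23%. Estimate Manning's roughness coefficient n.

For a circular section of diameter D = 2.5 m at depth y = 0.907 m, the central angle is θ = 2 arccos(1 − 2y/D) = 2.586 rad. Then A = (D²/8)(θ − sin θ) = 1.608 m² and P = Dθ/2 = 3.232 m.
Hydraulic radius R = A/P = 1.608/3.232 = 0.4974 m.
Rearranging Manning's equation: n = (1/Q) A R^(2/3) S^(1/2) = (1/3.46) × 1.608 × 0.4974^(2/3) × √0.0023 = 0.014.

n = 0.014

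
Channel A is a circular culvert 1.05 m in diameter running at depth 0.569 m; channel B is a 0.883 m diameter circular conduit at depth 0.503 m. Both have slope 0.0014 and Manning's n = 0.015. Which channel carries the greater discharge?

Channel A: For a circular section of diameter D = 1.05 m at depth y = 0.569 m, the central angle is θ = 2 arccos(1 − 2y/D) = 3.309 rad. Then A = (D²/8)(θ − sin θ) = 0.4791 m² and P = Dθ/2 = 1.737 m. Hydraulic radius R = A/P = 0.4791/1.737 = 0.2757 m. Q_A = (1/0.015)·0.4791·0.2757^(2/3)·√0.0014 = 0.5063 m³/s.
Channel B: For a circular section of diameter D = 0.883 m at depth y = 0.503 m, the central angle is θ = 2 arccos(1 − 2y/D) = 3.421 rad. Then A = (D²/8)(θ − sin θ) = 0.3603 m² and P = Dθ/2 = 1.51 m. Hydraulic radius R = A/P = 0.3603/1.51 = 0.2386 m. Q_B = (1/0.015)·0.3603·0.2386^(2/3)·√0.0014 = 0.3457 m³/s.
Q_A = 0.5063 m³/s vs Q_B = 0.3457 m³/s, so channel A carries more.

channel A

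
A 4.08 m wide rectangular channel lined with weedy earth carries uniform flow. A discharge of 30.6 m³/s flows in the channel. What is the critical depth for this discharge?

y_c = 1.79 m

For a rectangular channel, critical depth y_c = (q²/g)^(1/3) where q = Q/b = 30.6/4.08 = 7.5 m²/s.
So y_c = (7.5²/9.81)^(1/3) = 1.79 m.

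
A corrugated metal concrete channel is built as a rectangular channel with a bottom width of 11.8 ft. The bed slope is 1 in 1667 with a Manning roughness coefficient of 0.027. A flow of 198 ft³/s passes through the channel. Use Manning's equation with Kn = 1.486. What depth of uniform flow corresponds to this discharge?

y_n = 6.01 ft

Manning's equation rearranged: A R^(2/3) = nQ / (1.486·√S) = 0.027 × 198 / (1.486 × √0.0005999) = 146.9.
Try y = 7.53 ft: A R^(2/3) = 197.3 — over.
Try y = 5.05 ft: A R^(2/3) = 116.1 — short.
Try y = 6.01 ft: A R^(2/3) = 146.8 — matches.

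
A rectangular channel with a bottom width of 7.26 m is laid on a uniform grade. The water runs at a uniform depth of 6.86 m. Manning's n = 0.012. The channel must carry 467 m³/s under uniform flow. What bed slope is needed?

S = 0.004

Flow area A = b·y = 7.26 × 6.86 = 49.8 m². Wetted perimeter P = b + 2y = 7.26 + 2×6.86 = 20.98 m.
Hydraulic radius R = A/P = 49.8/20.98 = 2.374 m.
From Manning's equation, S = [nQ / (1 A R^(2/3))]² = [0.012 × 467 / (1 × 49.8 × 2.374^(2/3))]² = 0.004.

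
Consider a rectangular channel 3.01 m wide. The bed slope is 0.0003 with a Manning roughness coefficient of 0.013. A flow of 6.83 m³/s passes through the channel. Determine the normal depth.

y_n = 1.91 m

Manning's equation rearranged: A R^(2/3) = nQ / (1·√S) = 0.013 × 6.83 / (√0.0003) = 5.126.
Trying y = 1.36 m: A R^(2/3) = 3.271 — short.
Trying y = 2.29 m: A R^(2/3) = 6.464 — over.
Trying y = 1.91 m: A R^(2/3) = 5.125 — matches.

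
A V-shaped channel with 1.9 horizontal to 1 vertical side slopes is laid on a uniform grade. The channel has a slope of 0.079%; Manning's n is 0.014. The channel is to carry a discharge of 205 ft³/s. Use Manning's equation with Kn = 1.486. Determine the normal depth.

Manning's equation rearranged: A R^(2/3) = nQ / (1.486·√S) = 0.014 × 205 / (1.486 × √0.00079) = 68.71.
At y = 3.7 ft: A R^(2/3) = 36.13 — short.
At y = 4.71 ft: A R^(2/3) = 68.77 — close enough.

y_n = 4.71 ft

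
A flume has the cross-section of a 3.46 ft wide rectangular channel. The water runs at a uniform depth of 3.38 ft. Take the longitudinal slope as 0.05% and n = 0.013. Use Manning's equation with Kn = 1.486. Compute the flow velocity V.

Flow area A = b·y = 3.46 × 3.38 = 11.69 ft². Wetted perimeter P = b + 2y = 3.46 + 2×3.38 = 10.22 ft.
Hydraulic radius R = A/P = 11.69/10.22 = 1.144 ft.
From Manning's equation, V = (1.486/n) R^(2/3) S^(1/2) = (1.486/0.013) × 1.144^(2/3) × 0.0005^(1/2) = 2.8 ft/s.

V = 2.8 ft/s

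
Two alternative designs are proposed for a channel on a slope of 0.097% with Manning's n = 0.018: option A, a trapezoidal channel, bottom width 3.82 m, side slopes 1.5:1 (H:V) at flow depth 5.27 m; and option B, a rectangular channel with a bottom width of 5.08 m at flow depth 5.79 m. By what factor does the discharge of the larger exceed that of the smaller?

2.79

Channel A: With bottom width b = 3.82 m and side slope z = 1.5: A = (b + zy)y = (3.82 + 1.5×5.27)×5.27 = 61.79 m²; P = b + 2y√(1+z²) = 3.82 + 2×5.27×1.803 = 22.82 m. Hydraulic radius R = A/P = 61.79/22.82 = 2.708 m. Q_A = (1/0.018)·61.79·2.708^(2/3)·√0.00097 = 207.7 m³/s.
Channel B: Flow area A = b·y = 5.08 × 5.79 = 29.41 m². Wetted perimeter P = b + 2y = 5.08 + 2×5.79 = 16.66 m. Hydraulic radius R = A/P = 29.41/16.66 = 1.765 m. Q_B = (1/0.018)·29.41·1.765^(2/3)·√0.00097 = 74.34 m³/s.
The larger discharge is 207.7 m³/s and the smaller is 74.34 m³/s; the ratio is 2.79.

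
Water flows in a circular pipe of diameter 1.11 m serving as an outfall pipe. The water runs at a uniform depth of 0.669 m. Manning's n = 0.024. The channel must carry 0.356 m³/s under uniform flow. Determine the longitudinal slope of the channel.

For a circular section of diameter D = 1.11 m at depth y = 0.669 m, the central angle is θ = 2 arccos(1 − 2y/D) = 3.555 rad. Then A = (D²/8)(θ − sin θ) = 0.6095 m² and P = Dθ/2 = 1.973 m.
Hydraulic radius R = A/P = 0.6095/1.973 = 0.3089 m.
From Manning's equation, S = [nQ / (1 A R^(2/3))]² = [0.024 × 0.356 / (1 × 0.6095 × 0.3089^(2/3))]² = 0.000941.

S = 0.000941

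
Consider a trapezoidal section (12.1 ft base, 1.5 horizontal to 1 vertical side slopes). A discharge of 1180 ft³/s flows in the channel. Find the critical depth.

y_c = 5.31 ft

At critical depth, Q² T / (g A³) = 1, i.e. A³/T = Q²/g = 1180²/32.2 = 43240.
At y = 6.66 ft: A³/T = 99260 — high.
At y = 5.31 ft: A³/T = 43150 — close enough.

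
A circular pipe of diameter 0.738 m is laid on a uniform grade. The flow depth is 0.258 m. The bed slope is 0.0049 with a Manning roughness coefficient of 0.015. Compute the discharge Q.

Q = 0.17 m³/s

For a circular section of diameter D = 0.738 m at depth y = 0.258 m, the central angle is θ = 2 arccos(1 − 2y/D) = 2.531 rad. Then A = (D²/8)(θ − sin θ) = 0.1332 m² and P = Dθ/2 = 0.9338 m.
Hydraulic radius R = A/P = 0.1332/0.9338 = 0.1427 m.
Manning's equation: Q = (1/n) A R^(2/3) S^(1/2) = (1/0.015) × 0.1332 × 0.1427^(2/3) × 0.0049^(1/2) = 0.17 m³/s.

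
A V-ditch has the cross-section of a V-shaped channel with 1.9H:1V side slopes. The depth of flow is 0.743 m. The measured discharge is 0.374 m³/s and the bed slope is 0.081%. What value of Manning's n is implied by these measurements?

For a triangular section with side slope z = 1.9: A = zy² = 1.9×0.743² = 1.049 m²; P = 2y√(1+z²) = 2×0.743×2.147 = 3.191 m.
Hydraulic radius R = A/P = 1.049/3.191 = 0.3287 m.
Rearranging Manning's equation: n = (1/Q) A R^(2/3) S^(1/2) = (1/0.374) × 1.049 × 0.3287^(2/3) × √0.00081 = 0.038.

n = 0.038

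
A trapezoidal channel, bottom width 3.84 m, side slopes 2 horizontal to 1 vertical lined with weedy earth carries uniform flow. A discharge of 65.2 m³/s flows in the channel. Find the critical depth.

y_c = 2.15 m

At critical depth, Q² T / (g A³) = 1, i.e. A³/T = Q²/g = 65.2²/9.81 = 433.3.
Try y = 1.6 m: A³/T = 139.6 — too small.
Try y = 2.65 m: A³/T = 984 — too large.
Try y = 2.15 m: A³/T = 430.9 — ≈ 433.3.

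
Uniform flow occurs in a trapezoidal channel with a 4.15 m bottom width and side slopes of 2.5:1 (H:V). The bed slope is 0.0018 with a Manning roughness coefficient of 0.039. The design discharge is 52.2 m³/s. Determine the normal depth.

Manning's equation rearranged: A R^(2/3) = nQ / (1·√S) = 0.039 × 52.2 / (√0.0018) = 47.98.
Try y = 2.56 m: A R^(2/3) = 35.48 — low.
Try y = 3.45 m: A R^(2/3) = 68.54 — high.
Try y = 2.94 m: A R^(2/3) = 48.01 — close enough.

y_n = 2.94 m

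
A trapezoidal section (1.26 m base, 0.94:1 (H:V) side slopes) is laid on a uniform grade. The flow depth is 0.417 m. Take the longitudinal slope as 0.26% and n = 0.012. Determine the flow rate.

Q = 1.27 m³/s

With bottom width b = 1.26 m and side slope z = 0.94: A = (b + zy)y = (1.26 + 0.94×0.417)×0.417 = 0.6889 m²; P = b + 2y√(1+z²) = 1.26 + 2×0.417×1.372 = 2.405 m.
Hydraulic radius R = A/P = 0.6889/2.405 = 0.2865 m.
Manning's equation: Q = (1/n) A R^(2/3) S^(1/2) = (1/0.012) × 0.6889 × 0.2865^(2/3) × 0.0026^(1/2) = 1.27 m³/s.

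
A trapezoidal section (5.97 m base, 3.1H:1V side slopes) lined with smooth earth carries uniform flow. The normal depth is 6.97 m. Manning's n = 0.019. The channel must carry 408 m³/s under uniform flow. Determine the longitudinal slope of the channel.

S = 0.00028

With bottom width b = 5.97 m and side slope z = 3.1: A = (b + zy)y = (5.97 + 3.1×6.97)×6.97 = 192.2 m²; P = b + 2y√(1+z²) = 5.97 + 2×6.97×3.257 = 51.38 m.
Hydraulic radius R = A/P = 192.2/51.38 = 3.741 m.
From Manning's equation, S = [nQ / (1 A R^(2/3))]² = [0.019 × 408 / (1 × 192.2 × 3.741^(2/3))]² = 0.00028.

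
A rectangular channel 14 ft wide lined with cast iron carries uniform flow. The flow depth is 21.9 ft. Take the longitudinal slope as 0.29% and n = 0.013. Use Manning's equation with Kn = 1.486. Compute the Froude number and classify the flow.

subcritical

Flow area A = b·y = 14 × 21.9 = 306.6 ft². Wetted perimeter P = b + 2y = 14 + 2×21.9 = 57.8 ft.
Hydraulic radius R = A/P = 306.6/57.8 = 5.304 ft.
V = (1.486/n) R^(2/3) √S = (1.486/0.013) × 5.304^(2/3) × √0.0029 = 18.72 ft/s. Hydraulic depth D_h = A/T = 306.6/14 = 21.9 ft.
Froude number Fr = V/√(g·D_h) = 18.72/√(32.2×21.9) = 0.705, which is less than 1, so the flow is subcritical.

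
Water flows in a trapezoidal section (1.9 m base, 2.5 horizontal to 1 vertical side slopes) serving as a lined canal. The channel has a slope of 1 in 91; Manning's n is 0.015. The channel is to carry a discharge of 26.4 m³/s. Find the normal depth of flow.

Manning's equation rearranged: A R^(2/3) = nQ / (1·√S) = 0.015 × 26.4 / (√0.01099) = 3.778.
At y = 1.24 m: A R^(2/3) = 4.994 — high.
At y = 0.979 m: A R^(2/3) = 3.006 — low.
At y = 1.09 m: A R^(2/3) = 3.778 — matches.

y_n = 1.09 m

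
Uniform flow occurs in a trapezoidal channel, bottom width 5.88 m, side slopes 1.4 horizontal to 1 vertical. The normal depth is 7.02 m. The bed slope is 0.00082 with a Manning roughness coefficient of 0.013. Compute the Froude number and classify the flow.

subcritical

With bottom width b = 5.88 m and side slope z = 1.4: A = (b + zy)y = (5.88 + 1.4×7.02)×7.02 = 110.3 m²; P = b + 2y√(1+z²) = 5.88 + 2×7.02×1.72 = 30.04 m.
Hydraulic radius R = A/P = 110.3/30.04 = 3.671 m.
V = (1/n) R^(2/3) √S = (1/0.013) × 3.671^(2/3) × √0.00082 = 5.242 m/s. Hydraulic depth D_h = A/T = 110.3/25.54 = 4.318 m.
Froude number Fr = V/√(g·D_h) = 5.242/√(9.81×4.318) = 0.805, which is less than 1, so the flow is subcritical.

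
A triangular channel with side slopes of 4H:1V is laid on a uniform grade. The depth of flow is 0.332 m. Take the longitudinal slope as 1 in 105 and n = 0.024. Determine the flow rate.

For a triangular section with side slope z = 4: A = zy² = 4×0.332² = 0.4409 m²; P = 2y√(1+z²) = 2×0.332×4.123 = 2.738 m.
Hydraulic radius R = A/P = 0.4409/2.738 = 0.161 m.
Manning's equation: Q = (1/n) A R^(2/3) S^(1/2) = (1/0.024) × 0.4409 × 0.161^(2/3) × 0.009524^(1/2) = 0.531 m³/s.

Q = 0.531 m³/s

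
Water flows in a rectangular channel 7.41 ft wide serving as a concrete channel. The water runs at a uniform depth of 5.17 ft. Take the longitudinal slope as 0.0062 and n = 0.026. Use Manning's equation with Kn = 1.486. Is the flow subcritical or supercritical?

subcritical

Flow area A = b·y = 7.41 × 5.17 = 38.31 ft². Wetted perimeter P = b + 2y = 7.41 + 2×5.17 = 17.75 ft.
Hydraulic radius R = A/P = 38.31/17.75 = 2.158 ft.
V = (1.486/n) R^(2/3) √S = (1.486/0.026) × 2.158^(2/3) × √0.0062 = 7.516 ft/s. Hydraulic depth D_h = A/T = 38.31/7.41 = 5.17 ft.
Froude number Fr = V/√(g·D_h) = 7.516/√(32.2×5.17) = 0.583, which is less than 1, so the flow is subcritical.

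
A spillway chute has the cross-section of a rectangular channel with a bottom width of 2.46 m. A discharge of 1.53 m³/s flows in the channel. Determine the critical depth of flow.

For a rectangular channel, critical depth y_c = (q²/g)^(1/3) where q = Q/b = 1.53/2.46 = 0.622 m²/s.
So y_c = (0.622²/9.81)^(1/3) = 0.34 m.

y_c = 0.34 m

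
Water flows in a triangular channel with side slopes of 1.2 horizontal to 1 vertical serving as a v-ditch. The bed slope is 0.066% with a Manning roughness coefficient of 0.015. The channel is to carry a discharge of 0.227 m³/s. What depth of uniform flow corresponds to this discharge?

Manning's equation rearranged: A R^(2/3) = nQ / (1·√S) = 0.015 × 0.227 / (√0.00066) = 0.1325.
Try y = 0.657 m: A R^(2/3) = 0.2069 — over.
Try y = 0.401 m: A R^(2/3) = 0.05545 — short.
Try y = 0.556 m: A R^(2/3) = 0.1325 — ≈ 0.1325.

y_n = 0.556 m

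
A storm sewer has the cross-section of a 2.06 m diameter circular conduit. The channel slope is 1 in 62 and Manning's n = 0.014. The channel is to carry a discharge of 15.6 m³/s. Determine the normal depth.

Manning's equation rearranged: A R^(2/3) = nQ / (1·√S) = 0.014 × 15.6 / (√0.01613) = 1.72.
Trying y = 1.17 m: A R^(2/3) = 1.321 — low.
Trying y = 1.68 m: A R^(2/3) = 2.132 — high.
Trying y = 1.4 m: A R^(2/3) = 1.724 — matches.

y_n = 1.4 m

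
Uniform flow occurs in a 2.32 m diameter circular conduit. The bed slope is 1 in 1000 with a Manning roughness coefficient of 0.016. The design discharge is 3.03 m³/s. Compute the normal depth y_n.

y_n = 1.19 m

Manning's equation rearranged: A R^(2/3) = nQ / (1·√S) = 0.016 × 3.03 / (√0.001) = 1.533.
Try y = 1.36 m: A R^(2/3) = 1.906 — too large.
Try y = 1.19 m: A R^(2/3) = 1.535 — matches.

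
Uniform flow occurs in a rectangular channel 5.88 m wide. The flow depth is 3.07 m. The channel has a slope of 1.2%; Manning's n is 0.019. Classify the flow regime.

Flow area A = b·y = 5.88 × 3.07 = 18.05 m². Wetted perimeter P = b + 2y = 5.88 + 2×3.07 = 12.02 m.
Hydraulic radius R = A/P = 18.05/12.02 = 1.502 m.
V = (1/n) R^(2/3) √S = (1/0.019) × 1.502^(2/3) × √0.012 = 7.561 m/s. Hydraulic depth D_h = A/T = 18.05/5.88 = 3.07 m.
Froude number Fr = V/√(g·D_h) = 7.561/√(9.81×3.07) = 1.38, which is greater than 1, so the flow is supercritical.

supercritical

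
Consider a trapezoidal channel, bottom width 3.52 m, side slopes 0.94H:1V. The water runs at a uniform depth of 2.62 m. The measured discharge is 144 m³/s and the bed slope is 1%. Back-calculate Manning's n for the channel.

With bottom width b = 3.52 m and side slope z = 0.94: A = (b + zy)y = (3.52 + 0.94×2.62)×2.62 = 15.67 m²; P = b + 2y√(1+z²) = 3.52 + 2×2.62×1.372 = 10.71 m.
Hydraulic radius R = A/P = 15.67/10.71 = 1.463 m.
Rearranging Manning's equation: n = (1/Q) A R^(2/3) S^(1/2) = (1/144) × 15.67 × 1.463^(2/3) × √0.01 = 0.014.

n = 0.014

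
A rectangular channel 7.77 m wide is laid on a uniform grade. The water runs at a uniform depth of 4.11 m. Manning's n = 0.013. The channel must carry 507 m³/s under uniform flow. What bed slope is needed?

Flow area A = b·y = 7.77 × 4.11 = 31.93 m². Wetted perimeter P = b + 2y = 7.77 + 2×4.11 = 15.99 m.
Hydraulic radius R = A/P = 31.93/15.99 = 1.997 m.
From Manning's equation, S = [nQ / (1 A R^(2/3))]² = [0.013 × 507 / (1 × 31.93 × 1.997^(2/3))]² = 0.0169.

S = 0.0169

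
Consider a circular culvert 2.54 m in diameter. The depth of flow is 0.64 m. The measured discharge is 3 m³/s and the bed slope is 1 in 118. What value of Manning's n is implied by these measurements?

For a circular section of diameter D = 2.54 m at depth y = 0.64 m, the central angle is θ = 2 arccos(1 − 2y/D) = 2.103 rad. Then A = (D²/8)(θ − sin θ) = 1.002 m² and P = Dθ/2 = 2.671 m.
Hydraulic radius R = A/P = 1.002/2.671 = 0.3749 m.
Rearranging Manning's equation: n = (1/Q) A R^(2/3) S^(1/2) = (1/3) × 1.002 × 0.3749^(2/3) × √0.008475 = 0.016.

n = 0.016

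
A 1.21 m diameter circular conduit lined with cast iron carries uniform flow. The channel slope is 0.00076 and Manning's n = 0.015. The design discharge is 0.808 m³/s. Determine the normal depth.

y_n = 0.856 m

Manning's equation rearranged: A R^(2/3) = nQ / (1·√S) = 0.015 × 0.808 / (√0.00076) = 0.4396.
At y = 0.952 m: A R^(2/3) = 0.4981 — high.
At y = 0.649 m: A R^(2/3) = 0.2913 — low.
At y = 0.856 m: A R^(2/3) = 0.4398 — matches.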